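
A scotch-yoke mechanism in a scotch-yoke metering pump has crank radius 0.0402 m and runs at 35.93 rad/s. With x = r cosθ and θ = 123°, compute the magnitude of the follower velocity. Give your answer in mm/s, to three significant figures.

ω = 35.93 rad/s
x = r cosθ ⇒ ẋ = −rω sinθ.
|v| = rω|sinθ| = 0.0402·35.93·|sin 123°| = 1.2114 m/s = 1211.4 mm/s.

1210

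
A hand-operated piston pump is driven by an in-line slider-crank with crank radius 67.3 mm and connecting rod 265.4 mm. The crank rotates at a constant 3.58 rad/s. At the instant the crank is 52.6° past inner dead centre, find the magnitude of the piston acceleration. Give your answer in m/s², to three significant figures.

0.469

ω = 3.58 rad/s
x(θ) = r cosθ + √(L² − r² sin²θ); with ω constant, a = ω²·d²x/dθ².
d²x/dθ² = −r cosθ − r²(cos2θ)/√u − r⁴ sin²2θ/(4u^{3/2}),  u = L² − r² sin²θ = 0.0675787 m².
Substituting r = 0.0673 m, L = 0.2654 m, θ = 52.6°: d²x/dθ² = -0.03658 m.
a = ω²·d²x/dθ² = (3.58)²·(-0.03658) = -0.46883 m/s²;  |a| = 0.46883 m/s².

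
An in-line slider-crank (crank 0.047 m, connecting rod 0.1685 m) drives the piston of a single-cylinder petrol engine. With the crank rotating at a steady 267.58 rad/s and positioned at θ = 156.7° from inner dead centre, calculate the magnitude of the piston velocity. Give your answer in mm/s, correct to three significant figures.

3690

ω = 267.6 rad/s
For an in-line slider-crank, x = r cosθ + √(L² − r² sin²θ), so v = −rω sinθ·[1 + r cosθ/√(L² − r² sin²θ)].
With r = 0.047 m, L = 0.1685 m, θ = 156.7°: √(L² − r² sin²θ) = 0.16747 m.
v = −0.047·267.6·0.39555·[1 + 0.047·-0.91845/0.16747] = -3.6923 m/s.
|v| = 3.6923 m/s = 3692.3 mm/s.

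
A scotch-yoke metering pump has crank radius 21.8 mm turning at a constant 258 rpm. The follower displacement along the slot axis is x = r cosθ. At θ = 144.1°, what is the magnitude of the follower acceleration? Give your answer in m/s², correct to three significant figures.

ω = 27.02 rad/s (from 258 rpm).
x = r cosθ ⇒ ẍ = −rω² cosθ (ω constant).
|a| = rω²|cosθ| = 0.0218·(27.02)²·|cos 144.1°| = 12.89 m/s².

12.9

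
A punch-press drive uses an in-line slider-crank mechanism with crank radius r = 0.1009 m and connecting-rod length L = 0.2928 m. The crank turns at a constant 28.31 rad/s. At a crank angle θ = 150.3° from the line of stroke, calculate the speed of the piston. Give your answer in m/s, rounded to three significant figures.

ω = 28.31 rad/s
For an in-line slider-crank, x = r cosθ + √(L² − r² sin²θ), so v = −rω sinθ·[1 + r cosθ/√(L² − r² sin²θ)].
With r = 0.1009 m, L = 0.2928 m, θ = 150.3°: √(L² − r² sin²θ) = 0.2885 m.
v = −0.1009·28.31·0.49546·[1 + 0.1009·-0.86863/0.2885] = -0.98532 m/s.
|v| = 0.98532 m/s.

0.985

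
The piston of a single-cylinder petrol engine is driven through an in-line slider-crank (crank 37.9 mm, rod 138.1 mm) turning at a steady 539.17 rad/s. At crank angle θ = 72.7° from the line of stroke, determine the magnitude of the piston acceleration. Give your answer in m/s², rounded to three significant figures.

ω = 539.2 rad/s
x(θ) = r cosθ + √(L² − r² sin²θ); with ω constant, a = ω²·d²x/dθ².
d²x/dθ² = −r cosθ − r²(cos2θ)/√u − r⁴ sin²2θ/(4u^{3/2}),  u = L² − r² sin²θ = 0.0177622 m².
Substituting r = 0.0379 m, L = 0.1381 m, θ = 72.7°: d²x/dθ² = -0.0024692 m.
a = ω²·d²x/dθ² = (539.2)²·(-0.0024692) = -717.8 m/s²;  |a| = 717.8 m/s².

718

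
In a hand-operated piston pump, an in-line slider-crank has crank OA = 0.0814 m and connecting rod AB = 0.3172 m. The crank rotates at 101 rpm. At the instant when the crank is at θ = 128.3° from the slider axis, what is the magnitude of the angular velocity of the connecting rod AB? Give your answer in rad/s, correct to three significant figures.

1.72

ω = 10.58 rad/s (converted from 101 rpm).
The rod makes angle φ with the slider axis where L sinφ = r sinθ; differentiating, L cosφ·φ̇ = r ω cosθ.
L cosφ = √(L² − r² sin²θ) = 0.3107 m.
|ω_rod| = r ω |cosθ| / √(L² − r² sin²θ) = 0.0814·10.58·0.61978/0.3107 = 1.7174 rad/s.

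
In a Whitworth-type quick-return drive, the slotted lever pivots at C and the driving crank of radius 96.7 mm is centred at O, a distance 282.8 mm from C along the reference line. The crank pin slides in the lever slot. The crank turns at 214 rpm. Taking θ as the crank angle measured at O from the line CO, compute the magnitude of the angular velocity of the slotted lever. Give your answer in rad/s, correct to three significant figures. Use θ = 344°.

ω = 22.41 rad/s (from 214 rpm).
Crank pin A relative to C: A = (d + r cosθ, r sinθ); lever angle φ = atan2(r sinθ, d + r cosθ).
Differentiating tanφ: φ̇ = rω(d cosθ + r)/(d² + r² + 2dr cosθ).
d² + r² + 2dr cosθ = |CA|² = 0.141902 m²;  d cosθ + r = +0.36854 m.
|ω_lever| = |0.0967·22.41·+0.36854| / 0.141902 = 5.6282 rad/s.

5.63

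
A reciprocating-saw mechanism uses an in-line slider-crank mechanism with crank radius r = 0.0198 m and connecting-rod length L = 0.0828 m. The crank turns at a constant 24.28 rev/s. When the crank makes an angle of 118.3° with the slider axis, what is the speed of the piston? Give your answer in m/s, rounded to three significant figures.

ω = 2π·24.3 = 152.6 rad/s
For an in-line slider-crank, x = r cosθ + √(L² − r² sin²θ), so v = −rω sinθ·[1 + r cosθ/√(L² − r² sin²θ)].
With r = 0.0198 m, L = 0.0828 m, θ = 118.3°: √(L² − r² sin²θ) = 0.080944 m.
v = −0.0198·152.6·0.88048·[1 + 0.0198·-0.47409/0.080944] = -2.3511 m/s.
|v| = 2.3511 m/s.

2.35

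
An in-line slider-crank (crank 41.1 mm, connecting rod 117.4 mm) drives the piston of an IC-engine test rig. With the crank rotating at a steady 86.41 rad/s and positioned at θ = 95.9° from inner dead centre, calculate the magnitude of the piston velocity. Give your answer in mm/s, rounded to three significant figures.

3400

ω = 86.41 rad/s
For an in-line slider-crank, x = r cosθ + √(L² − r² sin²θ), so v = −rω sinθ·[1 + r cosθ/√(L² − r² sin²θ)].
With r = 0.0411 m, L = 0.1174 m, θ = 95.9°: √(L² − r² sin²θ) = 0.11005 m.
v = −0.0411·86.41·0.99470·[1 + 0.0411·-0.10279/0.11005] = -3.397 m/s.
|v| = 3.397 m/s = 3397 mm/s.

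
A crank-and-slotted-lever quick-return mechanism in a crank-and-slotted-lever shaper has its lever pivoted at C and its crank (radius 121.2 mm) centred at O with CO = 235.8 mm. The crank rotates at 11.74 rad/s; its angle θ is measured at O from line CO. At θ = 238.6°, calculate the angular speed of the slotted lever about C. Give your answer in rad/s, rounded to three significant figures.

0.0581

ω = 11.74 rad/s
Crank pin A relative to C: A = (d + r cosθ, r sinθ); lever angle φ = atan2(r sinθ, d + r cosθ).
Differentiating tanφ: φ̇ = rω(d cosθ + r)/(d² + r² + 2dr cosθ).
d² + r² + 2dr cosθ = |CA|² = 0.0405113 m²;  d cosθ + r = -0.0016541 m.
|ω_lever| = |0.1212·11.74·-0.0016541| / 0.0405113 = 0.058096 rad/s.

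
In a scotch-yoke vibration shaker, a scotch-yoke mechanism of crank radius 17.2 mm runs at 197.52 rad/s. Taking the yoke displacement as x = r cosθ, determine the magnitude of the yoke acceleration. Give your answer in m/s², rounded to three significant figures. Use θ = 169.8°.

ω = 197.5 rad/s
x = r cosθ ⇒ ẍ = −rω² cosθ (ω constant).
|a| = rω²|cosθ| = 0.0172·(197.5)²·|cos 169.8°| = 660.44 m/s².

660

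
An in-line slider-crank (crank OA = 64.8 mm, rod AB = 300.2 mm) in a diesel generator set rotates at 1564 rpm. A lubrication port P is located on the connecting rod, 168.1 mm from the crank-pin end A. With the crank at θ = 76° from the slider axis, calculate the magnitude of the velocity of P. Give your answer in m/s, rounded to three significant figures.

ω = 163.8 rad/s.  Crank-pin speed |V_A| = rω = 10.613 m/s, perpendicular to OA.
Rod angle: sinφ = −(r/L) sinθ ⇒ φ = -12.090°; ω_rod = −rω cosθ/√(L²−r²sin²θ) = -8.7467 rad/s.
V_P = V_A + ω_rod × AP, with AP = 0.1681 m along the rod.
Components: V_Px = −rω sinθ − a·ω_rod·sinφ = -10.606 m/s;  V_Py = rω cosθ + a·ω_rod·cosφ = +1.1298 m/s.
|V_P| = √(V_Px² + V_Py²) = 10.666 m/s.

10.7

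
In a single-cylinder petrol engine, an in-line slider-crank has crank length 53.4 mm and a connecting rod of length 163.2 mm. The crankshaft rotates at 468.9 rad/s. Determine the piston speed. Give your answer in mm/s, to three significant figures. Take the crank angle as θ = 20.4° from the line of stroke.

11400

ω = 468.9 rad/s
For an in-line slider-crank, x = r cosθ + √(L² − r² sin²θ), so v = −rω sinθ·[1 + r cosθ/√(L² − r² sin²θ)].
With r = 0.0534 m, L = 0.1632 m, θ = 20.4°: √(L² − r² sin²θ) = 0.16214 m.
v = −0.0534·468.9·0.34857·[1 + 0.0534·0.93728/0.16214] = -11.422 m/s.
|v| = 11.422 m/s = 11422 mm/s.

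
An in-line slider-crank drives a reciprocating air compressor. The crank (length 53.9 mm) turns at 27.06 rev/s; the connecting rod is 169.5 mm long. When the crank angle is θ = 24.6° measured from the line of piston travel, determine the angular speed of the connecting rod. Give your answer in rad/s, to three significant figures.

49.6

ω = 170 rad/s (converted from 27.06 rev/s).
The rod makes angle φ with the slider axis where L sinφ = r sinθ; differentiating, L cosφ·φ̇ = r ω cosθ.
L cosφ = √(L² − r² sin²θ) = 0.16801 m.
|ω_rod| = r ω |cosθ| / √(L² − r² sin²θ) = 0.0539·170·0.90924/0.16801 = 49.595 rad/s.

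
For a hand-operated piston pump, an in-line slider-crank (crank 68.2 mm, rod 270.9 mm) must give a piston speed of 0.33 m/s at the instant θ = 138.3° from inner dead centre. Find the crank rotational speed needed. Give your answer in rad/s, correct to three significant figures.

8.99

For an in-line slider-crank, |v_piston| = rω|sinθ|·[1 + r cosθ/√(L² − r² sin²θ)].
With r = 0.0682 m, L = 0.2709 m, θ = 138.3°: the bracketed kinematic factor |dx/dθ| = 0.036719 m.
ω = v/|dx/dθ| = 0.33/0.036719 = 8.9873 rad/s.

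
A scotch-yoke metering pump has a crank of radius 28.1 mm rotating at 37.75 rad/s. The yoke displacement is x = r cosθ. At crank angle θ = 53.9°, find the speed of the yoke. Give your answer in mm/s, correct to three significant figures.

857

ω = 37.75 rad/s
x = r cosθ ⇒ ẋ = −rω sinθ.
|v| = rω|sinθ| = 0.0281·37.75·|sin 53.9°| = 0.8571 m/s = 857.1 mm/s.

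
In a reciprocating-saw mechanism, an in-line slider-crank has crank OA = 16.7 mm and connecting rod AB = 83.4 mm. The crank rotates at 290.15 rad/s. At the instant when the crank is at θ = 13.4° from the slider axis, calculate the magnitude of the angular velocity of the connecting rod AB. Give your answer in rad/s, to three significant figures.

56.6

ω = 290.1 rad/s
The rod makes angle φ with the slider axis where L sinφ = r sinθ; differentiating, L cosφ·φ̇ = r ω cosθ.
L cosφ = √(L² − r² sin²θ) = 0.08331 m.
|ω_rod| = r ω |cosθ| / √(L² − r² sin²θ) = 0.0167·290.1·0.97278/0.08331 = 56.579 rad/s.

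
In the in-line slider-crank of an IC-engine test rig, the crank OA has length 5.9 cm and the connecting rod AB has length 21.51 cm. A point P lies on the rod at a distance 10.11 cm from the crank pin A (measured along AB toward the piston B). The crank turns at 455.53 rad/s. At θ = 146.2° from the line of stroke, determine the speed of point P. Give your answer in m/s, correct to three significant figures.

ω = 455.5 rad/s.  Crank-pin speed |V_A| = rω = 26.876 m/s, perpendicular to OA.
Rod angle: sinφ = −(r/L) sinθ ⇒ φ = -8.777°; ω_rod = −rω cosθ/√(L²−r²sin²θ) = +105.06 rad/s.
V_P = V_A + ω_rod × AP, with AP = 0.1011 m along the rod.
Components: V_Px = −rω sinθ − a·ω_rod·sinφ = -13.33 m/s;  V_Py = rω cosθ + a·ω_rod·cosφ = -11.837 m/s.
|V_P| = √(V_Px² + V_Py²) = 17.827 m/s.

17.8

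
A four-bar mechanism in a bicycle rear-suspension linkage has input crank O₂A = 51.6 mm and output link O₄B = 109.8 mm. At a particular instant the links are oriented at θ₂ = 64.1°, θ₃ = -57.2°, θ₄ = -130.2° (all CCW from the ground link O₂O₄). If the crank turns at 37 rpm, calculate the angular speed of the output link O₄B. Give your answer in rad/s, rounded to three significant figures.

1.63

ω₂ = 3.875 rad/s (from 37 rpm).
Differentiating the loop-closure r₂e^{iθ₂}+r₃e^{iθ₃}=r₁+r₄e^{iθ₄} gives r₂ω₂e^{iθ₂}+r₃ω₃e^{iθ₃}=r₄ω₄e^{iθ₄}.
Eliminating the other unknown: ω₄ = r₂ω₂ sin(θ₂−θ₃) / [r₄ sin(θ₄−θ₃)].
Numerator sine = +0.85446; denominator sine = -0.95630.
Result = 0.0516·3.875·(+0.85446) / (0.1098·(-0.95630)) = -1.6269 rad/s; magnitude 1.6269 rad/s.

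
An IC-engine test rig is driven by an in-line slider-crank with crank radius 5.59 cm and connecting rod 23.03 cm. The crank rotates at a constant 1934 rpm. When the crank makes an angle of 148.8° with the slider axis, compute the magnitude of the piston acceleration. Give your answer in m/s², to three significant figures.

1690

ω = 2π·1934/60 = 202.5 rad/s
x(θ) = r cosθ + √(L² − r² sin²θ); with ω constant, a = ω²·d²x/dθ².
d²x/dθ² = −r cosθ − r²(cos2θ)/√u − r⁴ sin²2θ/(4u^{3/2}),  u = L² − r² sin²θ = 0.0521995 m².
Substituting r = 0.0559 m, L = 0.2303 m, θ = 148.8°: d²x/dθ² = +0.041318 m.
a = ω²·d²x/dθ² = (202.5)²·(+0.041318) = +1694.7 m/s²;  |a| = 1694.7 m/s².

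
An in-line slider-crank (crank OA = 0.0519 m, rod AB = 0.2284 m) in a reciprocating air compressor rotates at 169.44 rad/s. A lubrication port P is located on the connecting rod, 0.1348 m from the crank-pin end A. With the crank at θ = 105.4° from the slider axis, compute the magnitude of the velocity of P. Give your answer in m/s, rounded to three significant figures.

8.22

ω = 169.4 rad/s.  Crank-pin speed |V_A| = rω = 8.7939 m/s, perpendicular to OA.
Rod angle: sinφ = −(r/L) sinθ ⇒ φ = -12.655°; ω_rod = −rω cosθ/√(L²−r²sin²θ) = +10.479 rad/s.
V_P = V_A + ω_rod × AP, with AP = 0.1348 m along the rod.
Components: V_Px = −rω sinθ − a·ω_rod·sinφ = -8.1687 m/s;  V_Py = rω cosθ + a·ω_rod·cosφ = -0.95702 m/s.
|V_P| = √(V_Px² + V_Py²) = 8.2246 m/s.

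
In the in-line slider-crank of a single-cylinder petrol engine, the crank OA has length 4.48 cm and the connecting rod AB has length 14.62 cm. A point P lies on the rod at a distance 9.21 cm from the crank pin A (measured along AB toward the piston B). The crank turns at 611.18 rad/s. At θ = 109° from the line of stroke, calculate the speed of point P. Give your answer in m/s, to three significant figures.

24.4

ω = 611.2 rad/s.  Crank-pin speed |V_A| = rω = 27.381 m/s, perpendicular to OA.
Rod angle: sinφ = −(r/L) sinθ ⇒ φ = -16.842°; ω_rod = −rω cosθ/√(L²−r²sin²θ) = +63.706 rad/s.
V_P = V_A + ω_rod × AP, with AP = 0.0921 m along the rod.
Components: V_Px = −rω sinθ − a·ω_rod·sinφ = -24.189 m/s;  V_Py = rω cosθ + a·ω_rod·cosφ = -3.2987 m/s.
|V_P| = √(V_Px² + V_Py²) = 24.413 m/s.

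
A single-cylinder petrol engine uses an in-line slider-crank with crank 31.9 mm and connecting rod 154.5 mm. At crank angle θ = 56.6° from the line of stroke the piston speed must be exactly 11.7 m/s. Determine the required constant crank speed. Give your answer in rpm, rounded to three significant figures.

3760

For an in-line slider-crank, |v_piston| = rω|sinθ|·[1 + r cosθ/√(L² − r² sin²θ)].
With r = 0.0319 m, L = 0.1545 m, θ = 56.6°: the bracketed kinematic factor |dx/dθ| = 0.029705 m.
ω = v/|dx/dθ| = 11.7/0.029705 = 393.88 rad/s.
N = 60ω/(2π) = 3761.3 rpm.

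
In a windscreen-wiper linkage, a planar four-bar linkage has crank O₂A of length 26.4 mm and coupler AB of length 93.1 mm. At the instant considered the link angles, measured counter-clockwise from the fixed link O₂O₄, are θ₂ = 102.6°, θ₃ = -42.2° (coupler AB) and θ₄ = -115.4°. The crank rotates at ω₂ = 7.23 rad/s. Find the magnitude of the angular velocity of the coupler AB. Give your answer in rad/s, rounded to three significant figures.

ω₂ = 7.23 rad/s
Differentiating the loop-closure r₂e^{iθ₂}+r₃e^{iθ₃}=r₁+r₄e^{iθ₄} gives r₂ω₂e^{iθ₂}+r₃ω₃e^{iθ₃}=r₄ω₄e^{iθ₄}.
Eliminating the other unknown: ω₃ = r₂ω₂ sin(θ₄−θ₂) / [r₃ sin(θ₃−θ₄)].
Numerator sine = +0.61566; denominator sine = +0.95732.
Result = 0.0264·7.23·(+0.61566) / (0.0931·(+0.95732)) = +1.3185 rad/s; magnitude 1.3185 rad/s.

1.32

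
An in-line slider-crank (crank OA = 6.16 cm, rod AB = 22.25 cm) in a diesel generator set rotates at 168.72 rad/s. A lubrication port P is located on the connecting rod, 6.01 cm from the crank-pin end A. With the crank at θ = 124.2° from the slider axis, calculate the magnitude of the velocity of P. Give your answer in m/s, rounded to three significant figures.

ω = 168.7 rad/s.  Crank-pin speed |V_A| = rω = 10.393 m/s, perpendicular to OA.
Rod angle: sinφ = −(r/L) sinθ ⇒ φ = -13.237°; ω_rod = −rω cosθ/√(L²−r²sin²θ) = +26.972 rad/s.
V_P = V_A + ω_rod × AP, with AP = 0.0601 m along the rod.
Components: V_Px = −rω sinθ − a·ω_rod·sinφ = -8.2248 m/s;  V_Py = rω cosθ + a·ω_rod·cosφ = -4.2639 m/s.
|V_P| = √(V_Px² + V_Py²) = 9.2643 m/s.

9.26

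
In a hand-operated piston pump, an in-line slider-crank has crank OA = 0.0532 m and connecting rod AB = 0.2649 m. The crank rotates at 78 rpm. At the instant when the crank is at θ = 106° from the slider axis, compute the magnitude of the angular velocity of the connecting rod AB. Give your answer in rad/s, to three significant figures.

0.461

ω = 8.168 rad/s (converted from 78 rpm).
The rod makes angle φ with the slider axis where L sinφ = r sinθ; differentiating, L cosφ·φ̇ = r ω cosθ.
L cosφ = √(L² − r² sin²θ) = 0.25992 m.
|ω_rod| = r ω |cosθ| / √(L² − r² sin²θ) = 0.0532·8.168·0.27564/0.25992 = 0.46083 rad/s.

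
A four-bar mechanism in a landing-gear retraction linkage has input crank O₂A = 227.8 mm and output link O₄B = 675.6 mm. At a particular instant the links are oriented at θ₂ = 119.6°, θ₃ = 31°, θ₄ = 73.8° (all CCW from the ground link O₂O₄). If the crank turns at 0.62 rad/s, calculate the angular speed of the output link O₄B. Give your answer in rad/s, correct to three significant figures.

0.308

ω₂ = 0.62 rad/s
Differentiating the loop-closure r₂e^{iθ₂}+r₃e^{iθ₃}=r₁+r₄e^{iθ₄} gives r₂ω₂e^{iθ₂}+r₃ω₃e^{iθ₃}=r₄ω₄e^{iθ₄}.
Eliminating the other unknown: ω₄ = r₂ω₂ sin(θ₂−θ₃) / [r₄ sin(θ₄−θ₃)].
Numerator sine = +0.99970; denominator sine = +0.67944.
Result = 0.2278·0.62·(+0.99970) / (0.6756·(+0.67944)) = +0.30759 rad/s; magnitude 0.30759 rad/s.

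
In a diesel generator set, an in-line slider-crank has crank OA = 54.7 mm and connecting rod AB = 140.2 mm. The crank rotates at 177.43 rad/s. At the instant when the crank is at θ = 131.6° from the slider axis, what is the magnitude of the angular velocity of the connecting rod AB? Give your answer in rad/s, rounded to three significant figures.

48.1

ω = 177.4 rad/s
The rod makes angle φ with the slider axis where L sinφ = r sinθ; differentiating, L cosφ·φ̇ = r ω cosθ.
L cosφ = √(L² − r² sin²θ) = 0.1341 m.
|ω_rod| = r ω |cosθ| / √(L² − r² sin²θ) = 0.0547·177.4·0.66393/0.1341 = 48.051 rad/s.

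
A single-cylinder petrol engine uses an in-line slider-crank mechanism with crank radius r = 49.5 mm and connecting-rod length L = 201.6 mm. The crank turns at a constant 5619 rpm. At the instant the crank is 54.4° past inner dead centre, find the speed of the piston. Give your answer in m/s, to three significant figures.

27.1

ω = 2π·5619/60 = 588.4 rad/s
For an in-line slider-crank, x = r cosθ + √(L² − r² sin²θ), so v = −rω sinθ·[1 + r cosθ/√(L² − r² sin²θ)].
With r = 0.0495 m, L = 0.2016 m, θ = 54.4°: √(L² − r² sin²θ) = 0.19754 m.
v = −0.0495·588.4·0.81310·[1 + 0.0495·0.58212/0.19754] = -27.138 m/s.
|v| = 27.138 m/s.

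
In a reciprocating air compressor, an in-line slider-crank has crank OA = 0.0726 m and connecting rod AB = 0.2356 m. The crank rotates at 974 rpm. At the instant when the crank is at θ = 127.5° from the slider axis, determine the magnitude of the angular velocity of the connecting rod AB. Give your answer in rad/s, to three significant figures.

19.7

ω = 102 rad/s (converted from 974 rpm).
The rod makes angle φ with the slider axis where L sinφ = r sinθ; differentiating, L cosφ·φ̇ = r ω cosθ.
L cosφ = √(L² − r² sin²θ) = 0.22845 m.
|ω_rod| = r ω |cosθ| / √(L² − r² sin²θ) = 0.0726·102·0.60876/0.22845 = 19.732 rad/s.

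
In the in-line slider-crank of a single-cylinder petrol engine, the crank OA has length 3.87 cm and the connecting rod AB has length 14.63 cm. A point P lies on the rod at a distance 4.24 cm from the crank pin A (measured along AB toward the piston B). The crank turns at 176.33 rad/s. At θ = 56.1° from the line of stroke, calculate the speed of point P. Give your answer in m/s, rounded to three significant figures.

ω = 176.3 rad/s.  Crank-pin speed |V_A| = rω = 6.824 m/s, perpendicular to OA.
Rod angle: sinφ = −(r/L) sinθ ⇒ φ = -12.683°; ω_rod = −rω cosθ/√(L²−r²sin²θ) = -26.666 rad/s.
V_P = V_A + ω_rod × AP, with AP = 0.0424 m along the rod.
Components: V_Px = −rω sinθ − a·ω_rod·sinφ = -5.9122 m/s;  V_Py = rω cosθ + a·ω_rod·cosφ = +2.703 m/s.
|V_P| = √(V_Px² + V_Py²) = 6.5008 m/s.

6.50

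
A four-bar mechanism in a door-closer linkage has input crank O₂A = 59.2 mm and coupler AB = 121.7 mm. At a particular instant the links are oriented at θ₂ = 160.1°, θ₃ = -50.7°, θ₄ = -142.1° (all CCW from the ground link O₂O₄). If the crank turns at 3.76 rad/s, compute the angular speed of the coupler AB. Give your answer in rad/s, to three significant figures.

ω₂ = 3.76 rad/s
Differentiating the loop-closure r₂e^{iθ₂}+r₃e^{iθ₃}=r₁+r₄e^{iθ₄} gives r₂ω₂e^{iθ₂}+r₃ω₃e^{iθ₃}=r₄ω₄e^{iθ₄}.
Eliminating the other unknown: ω₃ = r₂ω₂ sin(θ₄−θ₂) / [r₃ sin(θ₃−θ₄)].
Numerator sine = +0.84619; denominator sine = +0.99970.
Result = 0.0592·3.76·(+0.84619) / (0.1217·(+0.99970)) = +1.5482 rad/s; magnitude 1.5482 rad/s.

1.55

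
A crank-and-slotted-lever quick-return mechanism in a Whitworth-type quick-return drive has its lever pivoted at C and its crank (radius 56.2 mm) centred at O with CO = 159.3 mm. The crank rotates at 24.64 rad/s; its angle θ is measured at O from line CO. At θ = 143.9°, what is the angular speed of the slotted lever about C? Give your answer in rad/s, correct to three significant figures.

7.14

ω = 24.64 rad/s
Crank pin A relative to C: A = (d + r cosθ, r sinθ); lever angle φ = atan2(r sinθ, d + r cosθ).
Differentiating tanφ: φ̇ = rω(d cosθ + r)/(d² + r² + 2dr cosθ).
d² + r² + 2dr cosθ = |CA|² = 0.0140676 m²;  d cosθ + r = -0.072513 m.
|ω_lever| = |0.0562·24.64·-0.072513| / 0.0140676 = 7.1379 rad/s.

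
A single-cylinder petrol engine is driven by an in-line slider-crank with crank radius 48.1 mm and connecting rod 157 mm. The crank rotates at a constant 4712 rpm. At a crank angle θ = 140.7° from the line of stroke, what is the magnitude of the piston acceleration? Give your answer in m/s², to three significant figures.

8250

ω = 2π·4712/60 = 493.4 rad/s
x(θ) = r cosθ + √(L² − r² sin²θ); with ω constant, a = ω²·d²x/dθ².
d²x/dθ² = −r cosθ − r²(cos2θ)/√u − r⁴ sin²2θ/(4u^{3/2}),  u = L² − r² sin²θ = 0.0237208 m².
Substituting r = 0.0481 m, L = 0.157 m, θ = 140.7°: d²x/dθ² = +0.033901 m.
a = ω²·d²x/dθ² = (493.4)²·(+0.033901) = +8254.2 m/s²;  |a| = 8254.2 m/s².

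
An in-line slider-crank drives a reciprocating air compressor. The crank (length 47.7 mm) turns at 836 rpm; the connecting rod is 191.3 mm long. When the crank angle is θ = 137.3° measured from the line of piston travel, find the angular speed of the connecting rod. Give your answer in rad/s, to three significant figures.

ω = 87.55 rad/s (converted from 836 rpm).
The rod makes angle φ with the slider axis where L sinφ = r sinθ; differentiating, L cosφ·φ̇ = r ω cosθ.
L cosφ = √(L² − r² sin²θ) = 0.18855 m.
|ω_rod| = r ω |cosθ| / √(L² − r² sin²θ) = 0.0477·87.55·0.73491/0.18855 = 16.277 rad/s.

16.3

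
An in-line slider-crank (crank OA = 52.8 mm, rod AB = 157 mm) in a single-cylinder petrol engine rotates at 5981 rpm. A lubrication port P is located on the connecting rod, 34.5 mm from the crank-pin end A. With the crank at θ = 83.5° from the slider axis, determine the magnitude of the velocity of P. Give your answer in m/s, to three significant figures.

33.3

ω = 626.3 rad/s.  Crank-pin speed |V_A| = rω = 33.07 m/s, perpendicular to OA.
Rod angle: sinφ = −(r/L) sinθ ⇒ φ = -19.520°; ω_rod = −rω cosθ/√(L²−r²sin²θ) = -25.299 rad/s.
V_P = V_A + ω_rod × AP, with AP = 0.0345 m along the rod.
Components: V_Px = −rω sinθ − a·ω_rod·sinφ = -33.149 m/s;  V_Py = rω cosθ + a·ω_rod·cosφ = +2.921 m/s.
|V_P| = √(V_Px² + V_Py²) = 33.278 m/s.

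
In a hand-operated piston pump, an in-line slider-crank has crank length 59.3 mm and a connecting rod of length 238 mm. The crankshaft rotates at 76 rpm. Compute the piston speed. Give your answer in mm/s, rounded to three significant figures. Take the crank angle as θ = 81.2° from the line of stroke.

485

ω = 2π·76/60 = 7.959 rad/s
For an in-line slider-crank, x = r cosθ + √(L² − r² sin²θ), so v = −rω sinθ·[1 + r cosθ/√(L² − r² sin²θ)].
With r = 0.0593 m, L = 0.238 m, θ = 81.2°: √(L² − r² sin²θ) = 0.23067 m.
v = −0.0593·7.959·0.98823·[1 + 0.0593·0.15299/0.23067] = -0.48474 m/s.
|v| = 0.48474 m/s = 484.74 mm/s.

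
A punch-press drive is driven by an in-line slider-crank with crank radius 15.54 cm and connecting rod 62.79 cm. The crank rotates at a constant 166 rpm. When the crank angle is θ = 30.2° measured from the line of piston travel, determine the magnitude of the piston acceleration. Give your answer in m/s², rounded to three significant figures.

ω = 2π·166/60 = 17.38 rad/s
x(θ) = r cosθ + √(L² − r² sin²θ); with ω constant, a = ω²·d²x/dθ².
d²x/dθ² = −r cosθ − r²(cos2θ)/√u − r⁴ sin²2θ/(4u^{3/2}),  u = L² − r² sin²θ = 0.388148 m².
Substituting r = 0.1554 m, L = 0.6279 m, θ = 30.2°: d²x/dθ² = -0.15391 m.
a = ω²·d²x/dθ² = (17.38)²·(-0.15391) = -46.509 m/s²;  |a| = 46.509 m/s².

46.5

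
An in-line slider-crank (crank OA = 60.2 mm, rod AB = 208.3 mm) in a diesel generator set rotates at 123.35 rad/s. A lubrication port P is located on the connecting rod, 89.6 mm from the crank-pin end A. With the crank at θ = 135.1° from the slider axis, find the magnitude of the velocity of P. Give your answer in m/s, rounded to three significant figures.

ω = 123.3 rad/s.  Crank-pin speed |V_A| = rω = 7.4257 m/s, perpendicular to OA.
Rod angle: sinφ = −(r/L) sinθ ⇒ φ = -11.771°; ω_rod = −rω cosθ/√(L²−r²sin²θ) = +25.794 rad/s.
V_P = V_A + ω_rod × AP, with AP = 0.0896 m along the rod.
Components: V_Px = −rω sinθ − a·ω_rod·sinφ = -4.7701 m/s;  V_Py = rω cosθ + a·ω_rod·cosφ = -2.9974 m/s.
|V_P| = √(V_Px² + V_Py²) = 5.6336 m/s.

5.63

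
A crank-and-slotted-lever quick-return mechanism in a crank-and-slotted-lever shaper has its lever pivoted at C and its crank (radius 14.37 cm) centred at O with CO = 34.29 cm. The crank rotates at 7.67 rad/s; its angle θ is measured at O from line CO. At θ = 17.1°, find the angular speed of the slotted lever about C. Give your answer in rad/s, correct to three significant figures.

2.24

ω = 7.67 rad/s
Crank pin A relative to C: A = (d + r cosθ, r sinθ); lever angle φ = atan2(r sinθ, d + r cosθ).
Differentiating tanφ: φ̇ = rω(d cosθ + r)/(d² + r² + 2dr cosθ).
d² + r² + 2dr cosθ = |CA|² = 0.232423 m²;  d cosθ + r = +0.47144 m.
|ω_lever| = |0.1437·7.67·+0.47144| / 0.232423 = 2.2356 rad/s.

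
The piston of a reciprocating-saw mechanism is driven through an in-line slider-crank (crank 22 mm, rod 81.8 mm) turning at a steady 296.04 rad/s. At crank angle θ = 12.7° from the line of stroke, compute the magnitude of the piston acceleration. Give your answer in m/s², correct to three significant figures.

ω = 296 rad/s
x(θ) = r cosθ + √(L² − r² sin²θ); with ω constant, a = ω²·d²x/dθ².
d²x/dθ² = −r cosθ − r²(cos2θ)/√u − r⁴ sin²2θ/(4u^{3/2}),  u = L² − r² sin²θ = 0.00666785 m².
Substituting r = 0.022 m, L = 0.0818 m, θ = 12.7°: d²x/dθ² = -0.026836 m.
a = ω²·d²x/dθ² = (296)²·(-0.026836) = -2351.9 m/s²;  |a| = 2351.9 m/s².

2350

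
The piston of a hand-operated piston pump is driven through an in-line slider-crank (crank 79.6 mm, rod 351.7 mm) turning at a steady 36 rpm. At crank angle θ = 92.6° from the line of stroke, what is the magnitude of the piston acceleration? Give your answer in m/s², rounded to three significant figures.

0.313

ω = 2π·36/60 = 3.77 rad/s
x(θ) = r cosθ + √(L² − r² sin²θ); with ω constant, a = ω²·d²x/dθ².
d²x/dθ² = −r cosθ − r²(cos2θ)/√u − r⁴ sin²2θ/(4u^{3/2}),  u = L² − r² sin²θ = 0.11737 m².
Substituting r = 0.0796 m, L = 0.3517 m, θ = 92.6°: d²x/dθ² = +0.022027 m.
a = ω²·d²x/dθ² = (3.77)²·(+0.022027) = +0.31306 m/s²;  |a| = 0.31306 m/s².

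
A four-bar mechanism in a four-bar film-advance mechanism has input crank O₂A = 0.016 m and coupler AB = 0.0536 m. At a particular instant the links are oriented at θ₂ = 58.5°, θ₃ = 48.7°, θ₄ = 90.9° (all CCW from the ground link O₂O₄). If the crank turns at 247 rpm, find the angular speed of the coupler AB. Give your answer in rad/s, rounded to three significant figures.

ω₂ = 25.87 rad/s (from 247 rpm).
Differentiating the loop-closure r₂e^{iθ₂}+r₃e^{iθ₃}=r₁+r₄e^{iθ₄} gives r₂ω₂e^{iθ₂}+r₃ω₃e^{iθ₃}=r₄ω₄e^{iθ₄}.
Eliminating the other unknown: ω₃ = r₂ω₂ sin(θ₄−θ₂) / [r₃ sin(θ₃−θ₄)].
Numerator sine = +0.53583; denominator sine = -0.67172.
Result = 0.016·25.87·(+0.53583) / (0.0536·(-0.67172)) = -6.1591 rad/s; magnitude 6.1591 rad/s.

6.16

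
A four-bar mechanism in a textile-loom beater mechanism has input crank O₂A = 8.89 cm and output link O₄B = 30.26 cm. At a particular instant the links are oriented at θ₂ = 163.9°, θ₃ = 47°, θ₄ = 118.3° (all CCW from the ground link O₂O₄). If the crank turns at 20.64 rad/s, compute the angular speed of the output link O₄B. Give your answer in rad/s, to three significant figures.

5.71

ω₂ = 20.64 rad/s
Differentiating the loop-closure r₂e^{iθ₂}+r₃e^{iθ₃}=r₁+r₄e^{iθ₄} gives r₂ω₂e^{iθ₂}+r₃ω₃e^{iθ₃}=r₄ω₄e^{iθ₄}.
Eliminating the other unknown: ω₄ = r₂ω₂ sin(θ₂−θ₃) / [r₄ sin(θ₄−θ₃)].
Numerator sine = +0.89180; denominator sine = +0.94721.
Result = 0.0889·20.64·(+0.89180) / (0.3026·(+0.94721)) = +5.709 rad/s; magnitude 5.709 rad/s.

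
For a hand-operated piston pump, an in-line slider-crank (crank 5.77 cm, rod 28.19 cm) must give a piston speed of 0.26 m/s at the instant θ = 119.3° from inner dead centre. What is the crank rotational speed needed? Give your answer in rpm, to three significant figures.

For an in-line slider-crank, |v_piston| = rω|sinθ|·[1 + r cosθ/√(L² − r² sin²θ)].
With r = 0.0577 m, L = 0.2819 m, θ = 119.3°: the bracketed kinematic factor |dx/dθ| = 0.045196 m.
ω = v/|dx/dθ| = 0.26/0.045196 = 5.7527 rad/s.
N = 60ω/(2π) = 54.935 rpm.

54.9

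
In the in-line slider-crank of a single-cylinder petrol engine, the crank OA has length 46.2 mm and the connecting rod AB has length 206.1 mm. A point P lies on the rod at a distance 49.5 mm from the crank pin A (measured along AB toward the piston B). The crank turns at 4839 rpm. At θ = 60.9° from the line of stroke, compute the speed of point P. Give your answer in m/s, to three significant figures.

ω = 506.7 rad/s.  Crank-pin speed |V_A| = rω = 23.411 m/s, perpendicular to OA.
Rod angle: sinφ = −(r/L) sinθ ⇒ φ = -11.295°; ω_rod = −rω cosθ/√(L²−r²sin²θ) = -56.335 rad/s.
V_P = V_A + ω_rod × AP, with AP = 0.0495 m along the rod.
Components: V_Px = −rω sinθ − a·ω_rod·sinφ = -21.002 m/s;  V_Py = rω cosθ + a·ω_rod·cosφ = +8.6512 m/s.
|V_P| = √(V_Px² + V_Py²) = 22.714 m/s.

22.7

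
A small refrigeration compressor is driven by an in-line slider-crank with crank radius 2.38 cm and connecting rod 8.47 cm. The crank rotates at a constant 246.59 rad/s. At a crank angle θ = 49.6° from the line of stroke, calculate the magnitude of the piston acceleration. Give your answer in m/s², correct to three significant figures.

880

ω = 246.6 rad/s
x(θ) = r cosθ + √(L² − r² sin²θ); with ω constant, a = ω²·d²x/dθ².
d²x/dθ² = −r cosθ − r²(cos2θ)/√u − r⁴ sin²2θ/(4u^{3/2}),  u = L² − r² sin²θ = 0.00684559 m².
Substituting r = 0.0238 m, L = 0.0847 m, θ = 49.6°: d²x/dθ² = -0.014469 m.
a = ω²·d²x/dθ² = (246.6)²·(-0.014469) = -879.79 m/s²;  |a| = 879.79 m/s².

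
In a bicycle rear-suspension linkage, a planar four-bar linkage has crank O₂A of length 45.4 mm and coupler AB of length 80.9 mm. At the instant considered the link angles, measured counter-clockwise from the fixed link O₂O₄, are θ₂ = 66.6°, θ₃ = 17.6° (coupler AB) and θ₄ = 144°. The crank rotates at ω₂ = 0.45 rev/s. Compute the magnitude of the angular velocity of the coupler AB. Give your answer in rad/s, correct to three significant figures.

ω₂ = 2.827 rad/s (from 0.45 rev/s).
Differentiating the loop-closure r₂e^{iθ₂}+r₃e^{iθ₃}=r₁+r₄e^{iθ₄} gives r₂ω₂e^{iθ₂}+r₃ω₃e^{iθ₃}=r₄ω₄e^{iθ₄}.
Eliminating the other unknown: ω₃ = r₂ω₂ sin(θ₄−θ₂) / [r₃ sin(θ₃−θ₄)].
Numerator sine = +0.97592; denominator sine = -0.80489.
Result = 0.0454·2.827·(+0.97592) / (0.0809·(-0.80489)) = -1.9239 rad/s; magnitude 1.9239 rad/s.

1.92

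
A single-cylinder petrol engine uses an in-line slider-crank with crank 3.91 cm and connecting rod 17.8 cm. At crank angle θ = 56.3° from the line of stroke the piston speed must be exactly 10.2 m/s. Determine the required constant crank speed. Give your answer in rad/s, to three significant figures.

279

For an in-line slider-crank, |v_piston| = rω|sinθ|·[1 + r cosθ/√(L² − r² sin²θ)].
With r = 0.0391 m, L = 0.178 m, θ = 56.3°: the bracketed kinematic factor |dx/dθ| = 0.036562 m.
ω = v/|dx/dθ| = 10.2/0.036562 = 278.98 rad/s.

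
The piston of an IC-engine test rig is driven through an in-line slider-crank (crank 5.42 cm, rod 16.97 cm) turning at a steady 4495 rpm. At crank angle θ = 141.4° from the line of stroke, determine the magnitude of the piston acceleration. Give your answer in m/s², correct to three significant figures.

ω = 2π·4495/60 = 470.7 rad/s
x(θ) = r cosθ + √(L² − r² sin²θ); with ω constant, a = ω²·d²x/dθ².
d²x/dθ² = −r cosθ − r²(cos2θ)/√u − r⁴ sin²2θ/(4u^{3/2}),  u = L² − r² sin²θ = 0.0276547 m².
Substituting r = 0.0542 m, L = 0.1697 m, θ = 141.4°: d²x/dθ² = +0.037999 m.
a = ω²·d²x/dθ² = (470.7)²·(+0.037999) = +8419.5 m/s²;  |a| = 8419.5 m/s².

8420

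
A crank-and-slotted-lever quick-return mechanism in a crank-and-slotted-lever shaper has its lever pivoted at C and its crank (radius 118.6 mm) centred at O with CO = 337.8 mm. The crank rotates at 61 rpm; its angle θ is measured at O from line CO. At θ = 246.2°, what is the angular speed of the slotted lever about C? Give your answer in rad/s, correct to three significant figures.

0.140

ω = 6.388 rad/s (from 61 rpm).
Crank pin A relative to C: A = (d + r cosθ, r sinθ); lever angle φ = atan2(r sinθ, d + r cosθ).
Differentiating tanφ: φ̇ = rω(d cosθ + r)/(d² + r² + 2dr cosθ).
d² + r² + 2dr cosθ = |CA|² = 0.0958403 m²;  d cosθ + r = -0.017718 m.
|ω_lever| = |0.1186·6.388·-0.017718| / 0.0958403 = 0.14006 rad/s.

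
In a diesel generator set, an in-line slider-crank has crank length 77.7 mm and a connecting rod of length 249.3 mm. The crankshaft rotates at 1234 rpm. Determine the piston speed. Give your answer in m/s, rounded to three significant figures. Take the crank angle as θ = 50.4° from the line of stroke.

9.32

ω = 2π·1234/60 = 129.2 rad/s
For an in-line slider-crank, x = r cosθ + √(L² − r² sin²θ), so v = −rω sinθ·[1 + r cosθ/√(L² − r² sin²θ)].
With r = 0.0777 m, L = 0.2493 m, θ = 50.4°: √(L² − r² sin²θ) = 0.242 m.
v = −0.0777·129.2·0.77051·[1 + 0.0777·0.63742/0.242] = -9.3198 m/s.
|v| = 9.3198 m/s.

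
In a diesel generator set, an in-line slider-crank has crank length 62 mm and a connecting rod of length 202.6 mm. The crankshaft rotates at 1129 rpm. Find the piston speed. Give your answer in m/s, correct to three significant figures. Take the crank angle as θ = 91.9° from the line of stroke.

7.25

ω = 2π·1129/60 = 118.2 rad/s
For an in-line slider-crank, x = r cosθ + √(L² − r² sin²θ), so v = −rω sinθ·[1 + r cosθ/√(L² − r² sin²θ)].
With r = 0.062 m, L = 0.2026 m, θ = 91.9°: √(L² − r² sin²θ) = 0.19289 m.
v = −0.062·118.2·0.99945·[1 + 0.062·-0.03316/0.19289] = -7.2481 m/s.
|v| = 7.2481 m/s.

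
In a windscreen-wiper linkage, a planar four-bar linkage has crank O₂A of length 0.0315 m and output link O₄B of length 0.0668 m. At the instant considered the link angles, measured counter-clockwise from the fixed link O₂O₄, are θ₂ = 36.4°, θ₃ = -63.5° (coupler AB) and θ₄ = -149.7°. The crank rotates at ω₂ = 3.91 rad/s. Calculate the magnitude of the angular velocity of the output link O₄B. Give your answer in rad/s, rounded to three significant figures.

1.82

ω₂ = 3.91 rad/s
Differentiating the loop-closure r₂e^{iθ₂}+r₃e^{iθ₃}=r₁+r₄e^{iθ₄} gives r₂ω₂e^{iθ₂}+r₃ω₃e^{iθ₃}=r₄ω₄e^{iθ₄}.
Eliminating the other unknown: ω₄ = r₂ω₂ sin(θ₂−θ₃) / [r₄ sin(θ₄−θ₃)].
Numerator sine = +0.98511; denominator sine = -0.99780.
Result = 0.0315·3.91·(+0.98511) / (0.0668·(-0.99780)) = -1.8203 rad/s; magnitude 1.8203 rad/s.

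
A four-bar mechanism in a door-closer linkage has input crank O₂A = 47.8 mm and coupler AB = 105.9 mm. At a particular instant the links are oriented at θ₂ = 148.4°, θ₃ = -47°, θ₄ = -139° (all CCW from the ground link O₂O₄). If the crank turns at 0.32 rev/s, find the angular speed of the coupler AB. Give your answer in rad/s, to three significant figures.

0.867

ω₂ = 2.011 rad/s (from 0.32 rev/s).
Differentiating the loop-closure r₂e^{iθ₂}+r₃e^{iθ₃}=r₁+r₄e^{iθ₄} gives r₂ω₂e^{iθ₂}+r₃ω₃e^{iθ₃}=r₄ω₄e^{iθ₄}.
Eliminating the other unknown: ω₃ = r₂ω₂ sin(θ₄−θ₂) / [r₃ sin(θ₃−θ₄)].
Numerator sine = +0.95424; denominator sine = +0.99939.
Result = 0.0478·2.011·(+0.95424) / (0.1059·(+0.99939)) = +0.86653 rad/s; magnitude 0.86653 rad/s.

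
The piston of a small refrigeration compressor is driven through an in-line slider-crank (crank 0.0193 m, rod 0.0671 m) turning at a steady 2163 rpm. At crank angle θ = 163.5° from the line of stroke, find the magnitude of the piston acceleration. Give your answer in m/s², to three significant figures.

708

ω = 2π·2163/60 = 226.5 rad/s
x(θ) = r cosθ + √(L² − r² sin²θ); with ω constant, a = ω²·d²x/dθ².
d²x/dθ² = −r cosθ − r²(cos2θ)/√u − r⁴ sin²2θ/(4u^{3/2}),  u = L² − r² sin²θ = 0.00447236 m².
Substituting r = 0.0193 m, L = 0.0671 m, θ = 163.5°: d²x/dθ² = +0.0138 m.
a = ω²·d²x/dθ² = (226.5)²·(+0.0138) = +708 m/s²;  |a| = 708 m/s².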